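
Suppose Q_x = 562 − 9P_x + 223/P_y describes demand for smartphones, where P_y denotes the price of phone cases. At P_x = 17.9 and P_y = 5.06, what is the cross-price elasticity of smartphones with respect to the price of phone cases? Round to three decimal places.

-0.099

At P_x = 17.9 and P_y = 5.06: Q_x = 444.971.
∂Q_x/∂P_y = −223/P_y² = -8.7097.
ε = (∂Q_x/∂P_y)(P_y/Q_x) = -8.7097 × (5.06/444.971) ≈ -0.099.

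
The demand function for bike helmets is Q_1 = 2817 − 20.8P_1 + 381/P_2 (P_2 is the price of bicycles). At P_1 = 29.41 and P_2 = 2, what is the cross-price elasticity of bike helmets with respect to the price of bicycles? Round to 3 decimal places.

-0.080

At P_1 = 29.41 and P_2 = 2: Q_1 = 2395.772.
∂Q_1/∂P_2 = −381/P_2² = -95.2500.
ε = (∂Q_1/∂P_2)(P_2/Q_1) = -95.2500 × (2/2395.772) ≈ -0.080.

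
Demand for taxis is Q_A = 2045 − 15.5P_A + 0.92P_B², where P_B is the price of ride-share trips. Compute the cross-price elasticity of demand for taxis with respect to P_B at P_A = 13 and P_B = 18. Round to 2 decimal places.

0.28

At P_A = 13 and P_B = 18: Q_A = 2141.58.
∂Q_A/∂P_B = 1.84P_B = 1.84(18) = 33.1200.
ε = (∂Q_A/∂P_B)(P_B/Q_A) = 33.1200 × (18/2141.58) ≈ 0.28.
ε > 0: substitutes.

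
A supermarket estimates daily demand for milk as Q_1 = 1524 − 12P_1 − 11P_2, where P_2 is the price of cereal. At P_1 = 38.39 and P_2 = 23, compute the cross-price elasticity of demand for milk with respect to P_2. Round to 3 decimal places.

-0.312

At P_1 = 38.39 and P_2 = 23: Q_1 = 810.32.
∂Q_1/∂P_2 = -11.
ε = (∂Q_1/∂P_2)(P_2/Q_1) = -11 × (23/810.32) ≈ -0.312.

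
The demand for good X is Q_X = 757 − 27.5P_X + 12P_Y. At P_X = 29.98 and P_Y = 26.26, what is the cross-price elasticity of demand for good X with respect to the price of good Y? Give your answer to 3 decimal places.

1.272

At P_X = 29.98 and P_Y = 26.26: Q_X = 247.67.
∂Q_X/∂P_Y = 12.
ε = (∂Q_X/∂P_Y)(P_Y/Q_X) = 12 × (26.26/247.67) ≈ 1.272.
Since ε > 0, good X and good Y are substitutes.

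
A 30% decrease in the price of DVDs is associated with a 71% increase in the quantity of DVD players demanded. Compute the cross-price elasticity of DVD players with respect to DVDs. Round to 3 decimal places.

ε = (%ΔQ of DVD players) / (%ΔP of DVDs) = (71%) / (-30%) ≈ -2.367.

-2.367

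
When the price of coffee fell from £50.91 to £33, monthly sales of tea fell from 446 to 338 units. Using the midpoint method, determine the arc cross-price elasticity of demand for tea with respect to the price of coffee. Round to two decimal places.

0.65

ΔQ_A = 338 − 446 = -108; ΔP_B = 33 − 50.91 = -17.91.
Midpoints: Q̄_A = 392.0, P̄_B = 41.95.
ε = (ΔQ_A/Q̄_A)/(ΔP_B/P̄_B) = (-108/392.0)/(-17.91/41.95) ≈ 0.65.
ε > 0: tea and coffee are substitutes.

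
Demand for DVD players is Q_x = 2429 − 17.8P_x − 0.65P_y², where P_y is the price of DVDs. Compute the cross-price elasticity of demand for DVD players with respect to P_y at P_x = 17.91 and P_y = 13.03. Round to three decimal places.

-0.110

At P_x = 17.91 and P_y = 13.03: Q_x = 1999.844.
∂Q_x/∂P_y = -1.3P_y = -1.3(13.03) = -16.9390.
ε = (∂Q_x/∂P_y)(P_y/Q_x) = -16.9390 × (13.03/1999.844) ≈ -0.110.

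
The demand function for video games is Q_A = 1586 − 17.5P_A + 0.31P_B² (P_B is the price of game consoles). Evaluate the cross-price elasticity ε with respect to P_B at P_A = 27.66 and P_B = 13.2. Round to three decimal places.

At P_A = 27.66 and P_B = 13.2: Q_A = 1155.964.
∂Q_A/∂P_B = 0.62P_B = 0.62(13.2) = 8.1840.
ε = (∂Q_A/∂P_B)(P_B/Q_A) = 8.1840 × (13.2/1155.964) ≈ 0.093.
ε > 0: substitutes.

0.093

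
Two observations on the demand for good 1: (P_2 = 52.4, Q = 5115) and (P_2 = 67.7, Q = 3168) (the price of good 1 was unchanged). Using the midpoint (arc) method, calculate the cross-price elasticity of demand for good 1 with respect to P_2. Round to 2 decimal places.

-1.85

ΔQ_1 = 3168 − 5115 = -1947; ΔP_2 = 67.7 − 52.4 = 15.3.
Midpoints: Q̄_1 = 4141.5, P̄_2 = 60.05.
ε = (ΔQ_1/Q̄_1)/(ΔP_2/P̄_2) = (-1947/4141.5)/(15.3/60.05) ≈ -1.85.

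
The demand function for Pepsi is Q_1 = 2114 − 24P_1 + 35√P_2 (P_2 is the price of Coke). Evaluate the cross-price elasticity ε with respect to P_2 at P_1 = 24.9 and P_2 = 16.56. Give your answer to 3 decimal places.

At P_1 = 24.9 and P_2 = 16.56: Q_1 = 1658.829.
∂Q_1/∂P_2 = 35/(2√P_2) = 35/(2√16.56) = 4.3004.
ε = (∂Q_1/∂P_2)(P_2/Q_1) = 4.3004 × (16.56/1658.829) ≈ 0.043.

0.043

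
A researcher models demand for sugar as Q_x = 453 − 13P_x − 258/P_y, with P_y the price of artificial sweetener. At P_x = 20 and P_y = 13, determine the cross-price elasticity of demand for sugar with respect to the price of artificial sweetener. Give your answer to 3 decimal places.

0.115

At P_x = 20 and P_y = 13: Q_x = 173.154.
∂Q_x/∂P_y = 258/P_y² = 1.5266.
ε = (∂Q_x/∂P_y)(P_y/Q_x) = 1.5266 × (13/173.154) ≈ 0.115.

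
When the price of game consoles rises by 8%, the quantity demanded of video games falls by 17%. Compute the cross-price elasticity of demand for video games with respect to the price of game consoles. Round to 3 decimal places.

-2.125

ε = (%ΔQ of video games) / (%ΔP of game consoles) = (-17%) / (8%) ≈ -2.125.
Negative cross-price elasticity: complements.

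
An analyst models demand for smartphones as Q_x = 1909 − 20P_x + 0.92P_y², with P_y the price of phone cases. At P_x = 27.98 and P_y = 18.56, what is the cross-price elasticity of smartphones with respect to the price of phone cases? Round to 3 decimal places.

At P_x = 27.98 and P_y = 18.56: Q_x = 1666.316.
∂Q_x/∂P_y = 1.84P_y = 1.84(18.56) = 34.1504.
ε = (∂Q_x/∂P_y)(P_y/Q_x) = 34.1504 × (18.56/1666.316) ≈ 0.380.
ε > 0: substitutes.

0.380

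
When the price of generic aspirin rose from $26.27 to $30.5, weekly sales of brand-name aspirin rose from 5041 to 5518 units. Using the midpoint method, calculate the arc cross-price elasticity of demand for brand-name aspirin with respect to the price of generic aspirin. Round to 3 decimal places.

0.606

ΔQ_A = 5518 − 5041 = 477; ΔP_B = 30.5 − 26.27 = 4.23.
Midpoints: Q̄_A = 5279.5, P̄_B = 28.38.
ε = (ΔQ_A/Q̄_A)/(ΔP_B/P̄_B) = (477/5279.5)/(4.23/28.38) ≈ 0.606.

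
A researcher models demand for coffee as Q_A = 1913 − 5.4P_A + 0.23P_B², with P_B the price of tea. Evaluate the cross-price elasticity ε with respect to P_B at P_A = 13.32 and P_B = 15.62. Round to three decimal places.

At P_A = 13.32 and P_B = 15.62: Q_A = 1897.188.
∂Q_A/∂P_B = 0.46P_B = 0.46(15.62) = 7.1852.
ε = (∂Q_A/∂P_B)(P_B/Q_A) = 7.1852 × (15.62/1897.188) ≈ 0.059.
ε > 0: substitutes.

0.059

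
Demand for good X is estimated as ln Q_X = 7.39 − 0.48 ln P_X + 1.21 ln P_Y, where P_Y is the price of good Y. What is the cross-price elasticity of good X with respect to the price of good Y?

1.21

In a log-linear (constant-elasticity) demand function, the coefficient on ln P_Y is the cross-price elasticity.
ε = 1.21. Positive, so good X and good Y are substitutes.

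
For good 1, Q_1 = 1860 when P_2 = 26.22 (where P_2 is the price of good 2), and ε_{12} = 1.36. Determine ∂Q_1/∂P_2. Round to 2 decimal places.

96.48

ε = (∂Q_1/∂P_2)·(P_2/Q_1) ⇒ ∂Q_1/∂P_2 = ε·Q_1/P_2 = 1.36 × 1860/26.22 ≈ 96.48.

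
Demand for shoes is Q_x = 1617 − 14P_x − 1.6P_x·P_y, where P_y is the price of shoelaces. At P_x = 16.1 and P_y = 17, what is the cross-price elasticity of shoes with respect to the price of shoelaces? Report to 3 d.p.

At P_x = 16.1 and P_y = 17: Q_x = 953.68.
∂Q_x/∂P_y = -1.6P_x = -1.6(16.1) = -25.7600.
ε = (∂Q_x/∂P_y)(P_y/Q_x) = -25.7600 × (17/953.68) ≈ -0.459.
ε < 0: complements.

-0.459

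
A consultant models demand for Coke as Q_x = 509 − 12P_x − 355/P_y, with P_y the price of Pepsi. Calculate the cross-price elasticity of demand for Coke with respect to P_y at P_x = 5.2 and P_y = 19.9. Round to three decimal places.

At P_x = 5.2 and P_y = 19.9: Q_x = 428.761.
∂Q_x/∂P_y = 355/P_y² = 0.8964.
ε = (∂Q_x/∂P_y)(P_y/Q_x) = 0.8964 × (19.9/428.761) ≈ 0.042.
ε > 0: substitutes.

0.042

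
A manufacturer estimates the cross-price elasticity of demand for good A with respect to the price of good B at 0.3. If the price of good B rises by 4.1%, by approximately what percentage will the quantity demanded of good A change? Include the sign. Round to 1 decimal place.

1.2%

%ΔQ ≈ ε × %ΔP of good B = 0.3 × (4.1%) = 1.2%.
Demand for good A rises by about 1.2%.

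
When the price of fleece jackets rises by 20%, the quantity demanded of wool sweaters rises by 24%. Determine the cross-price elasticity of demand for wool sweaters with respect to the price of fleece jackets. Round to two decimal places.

ε = (%ΔQ of wool sweaters) / (%ΔP of fleece jackets) = (24%) / (20%) ≈ 1.20.
Positive cross-price elasticity: substitutes.

1.20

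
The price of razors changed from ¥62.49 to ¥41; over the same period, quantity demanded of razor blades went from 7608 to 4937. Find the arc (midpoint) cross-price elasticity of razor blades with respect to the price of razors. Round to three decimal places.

ΔQ_A = 4937 − 7608 = -2671; ΔP_B = 41 − 62.49 = -21.49.
Midpoints: Q̄_A = 6272.5, P̄_B = 51.75.
ε = (ΔQ_A/Q̄_A)/(ΔP_B/P̄_B) = (-2671/6272.5)/(-21.49/51.75) ≈ 1.025.

1.025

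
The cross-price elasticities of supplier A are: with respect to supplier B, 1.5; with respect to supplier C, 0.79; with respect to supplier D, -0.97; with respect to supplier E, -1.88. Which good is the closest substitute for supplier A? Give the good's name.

supplier B

Substitutes have ε > 0. Among the positive values, 1.5 (supplier B) is largest.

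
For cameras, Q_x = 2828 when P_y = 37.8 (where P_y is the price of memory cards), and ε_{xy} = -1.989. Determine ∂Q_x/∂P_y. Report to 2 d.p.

-148.81

ε = (∂Q_x/∂P_y)·(P_y/Q_x) ⇒ ∂Q_x/∂P_y = ε·Q_x/P_y = -1.989 × 2828/37.8 ≈ -148.81.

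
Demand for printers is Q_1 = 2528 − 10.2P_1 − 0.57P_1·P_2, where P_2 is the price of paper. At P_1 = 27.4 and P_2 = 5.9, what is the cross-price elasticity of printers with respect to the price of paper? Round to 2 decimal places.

At P_1 = 27.4 and P_2 = 5.9: Q_1 = 2156.374.
∂Q_1/∂P_2 = -0.57P_1 = -0.57(27.4) = -15.6180.
ε = (∂Q_1/∂P_2)(P_2/Q_1) = -15.6180 × (5.9/2156.374) ≈ -0.04.
ε < 0: complements.

-0.04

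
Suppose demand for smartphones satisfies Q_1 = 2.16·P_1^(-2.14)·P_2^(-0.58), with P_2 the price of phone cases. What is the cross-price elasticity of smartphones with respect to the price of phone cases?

-0.58

In a log-linear (constant-elasticity) demand function, the coefficient on the exponent of P_2 is the cross-price elasticity.
ε = -0.58. Negative, so smartphones and phone cases are complements.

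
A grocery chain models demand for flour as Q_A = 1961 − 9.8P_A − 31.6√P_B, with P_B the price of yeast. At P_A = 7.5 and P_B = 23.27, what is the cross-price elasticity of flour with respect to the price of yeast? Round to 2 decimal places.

-0.04

At P_A = 7.5 and P_B = 23.27: Q_A = 1735.065.
∂Q_A/∂P_B = -31.6/(2√P_B) = -31.6/(2√23.27) = -3.2754.
ε = (∂Q_A/∂P_B)(P_B/Q_A) = -3.2754 × (23.27/1735.065) ≈ -0.04.
ε < 0: complements.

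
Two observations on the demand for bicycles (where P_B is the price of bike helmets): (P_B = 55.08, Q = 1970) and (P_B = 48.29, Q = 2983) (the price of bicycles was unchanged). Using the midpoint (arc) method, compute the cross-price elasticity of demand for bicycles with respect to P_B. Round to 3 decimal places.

ΔQ_A = 2983 − 1970 = 1013; ΔP_B = 48.29 − 55.08 = -6.79.
Midpoints: Q̄_A = 2476.5, P̄_B = 51.69.
ε = (ΔQ_A/Q̄_A)/(ΔP_B/P̄_B) = (1013/2476.5)/(-6.79/51.69) ≈ -3.114.

-3.114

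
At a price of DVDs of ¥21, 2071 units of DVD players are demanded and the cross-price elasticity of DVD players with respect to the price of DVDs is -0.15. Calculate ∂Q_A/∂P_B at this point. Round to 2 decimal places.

ε = (∂Q_A/∂P_B)·(P_B/Q_A) ⇒ ∂Q_A/∂P_B = ε·Q_A/P_B = -0.15 × 2071/21 ≈ -14.79.

-14.79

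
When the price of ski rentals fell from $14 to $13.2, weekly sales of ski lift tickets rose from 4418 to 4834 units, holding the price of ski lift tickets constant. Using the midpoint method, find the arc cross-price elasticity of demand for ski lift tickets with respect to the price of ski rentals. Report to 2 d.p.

ΔQ_A = 4834 − 4418 = 416; ΔP_B = 13.2 − 14 = -0.8.
Midpoints: Q̄_A = 4626.0, P̄_B = 13.60.
ε = (ΔQ_A/Q̄_A)/(ΔP_B/P̄_B) = (416/4626.0)/(-0.8/13.60) ≈ -1.53.

-1.53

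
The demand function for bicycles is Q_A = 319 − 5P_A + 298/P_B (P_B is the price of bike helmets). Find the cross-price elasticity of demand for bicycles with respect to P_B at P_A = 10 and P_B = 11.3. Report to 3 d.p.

At P_A = 10 and P_B = 11.3: Q_A = 295.372.
∂Q_A/∂P_B = −298/P_B² = -2.3338.
ε = (∂Q_A/∂P_B)(P_B/Q_A) = -2.3338 × (11.3/295.372) ≈ -0.089.

-0.089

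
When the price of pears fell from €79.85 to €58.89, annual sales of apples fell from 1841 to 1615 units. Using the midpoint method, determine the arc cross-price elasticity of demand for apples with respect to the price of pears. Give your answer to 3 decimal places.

0.433

ΔQ_A = 1615 − 1841 = -226; ΔP_B = 58.89 − 79.85 = -20.96.
Midpoints: Q̄_A = 1728.0, P̄_B = 69.37.
ε = (ΔQ_A/Q̄_A)/(ΔP_B/P̄_B) = (-226/1728.0)/(-20.96/69.37) ≈ 0.433.
ε > 0: apples and pears are substitutes.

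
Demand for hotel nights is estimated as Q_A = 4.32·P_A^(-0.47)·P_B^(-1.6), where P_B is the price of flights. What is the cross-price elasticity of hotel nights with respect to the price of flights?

In a log-linear (constant-elasticity) demand function, the coefficient on the exponent of P_B is the cross-price elasticity.
ε = -1.60. Negative, so hotel nights and flights are complements.

-1.60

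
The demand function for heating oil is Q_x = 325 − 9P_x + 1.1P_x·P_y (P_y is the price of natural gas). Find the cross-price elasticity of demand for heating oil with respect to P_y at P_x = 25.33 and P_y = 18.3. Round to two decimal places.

0.84

At P_x = 25.33 and P_y = 18.3: Q_x = 606.923.
∂Q_x/∂P_y = 1.1P_x = 1.1(25.33) = 27.8630.
ε = (∂Q_x/∂P_y)(P_y/Q_x) = 27.8630 × (18.3/606.923) ≈ 0.84.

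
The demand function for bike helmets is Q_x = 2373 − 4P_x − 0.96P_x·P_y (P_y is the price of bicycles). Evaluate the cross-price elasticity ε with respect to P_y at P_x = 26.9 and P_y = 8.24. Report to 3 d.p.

-0.104

At P_x = 26.9 and P_y = 8.24: Q_x = 2052.610.
∂Q_x/∂P_y = -0.96P_x = -0.96(26.9) = -25.8240.
ε = (∂Q_x/∂P_y)(P_y/Q_x) = -25.8240 × (8.24/2052.610) ≈ -0.104.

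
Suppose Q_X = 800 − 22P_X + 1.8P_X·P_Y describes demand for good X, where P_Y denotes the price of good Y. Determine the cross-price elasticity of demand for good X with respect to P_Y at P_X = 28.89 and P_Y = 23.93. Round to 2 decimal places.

At P_X = 28.89 and P_Y = 23.93: Q_X = 1408.828.
∂Q_X/∂P_Y = 1.8P_X = 1.8(28.89) = 52.0020.
ε = (∂Q_X/∂P_Y)(P_Y/Q_X) = 52.0020 × (23.93/1408.828) ≈ 0.88.

0.88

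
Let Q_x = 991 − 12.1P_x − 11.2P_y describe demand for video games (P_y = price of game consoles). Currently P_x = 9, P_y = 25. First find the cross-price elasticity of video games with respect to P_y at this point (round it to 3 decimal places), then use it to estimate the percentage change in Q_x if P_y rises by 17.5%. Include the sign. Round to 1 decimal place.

At P_x = 9, P_y = 25: Q_x = 602.1.
∂Q_x/∂P_y = -11.2.
ε = (∂Q_x/∂P_y)(P_y/Q_x) = -11.2000 × 25/602.1 ≈ -0.465.
%ΔQ_x ≈ ε × %ΔP_y = -0.465 × (17.5%) = -8.1%.

-8.1%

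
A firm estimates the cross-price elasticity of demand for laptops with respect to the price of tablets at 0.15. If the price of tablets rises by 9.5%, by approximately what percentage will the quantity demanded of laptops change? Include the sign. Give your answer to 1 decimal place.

1.4%

%ΔQ ≈ ε × %ΔP of tablets = 0.15 × (9.5%) = 1.4%.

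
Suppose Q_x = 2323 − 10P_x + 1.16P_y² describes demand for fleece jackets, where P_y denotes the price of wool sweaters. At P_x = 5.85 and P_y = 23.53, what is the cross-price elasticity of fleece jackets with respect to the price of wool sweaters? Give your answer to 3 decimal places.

0.442

At P_x = 5.85 and P_y = 23.53: Q_x = 2906.747.
∂Q_x/∂P_y = 2.32P_y = 2.32(23.53) = 54.5896.
ε = (∂Q_x/∂P_y)(P_y/Q_x) = 54.5896 × (23.53/2906.747) ≈ 0.442.
ε > 0: substitutes.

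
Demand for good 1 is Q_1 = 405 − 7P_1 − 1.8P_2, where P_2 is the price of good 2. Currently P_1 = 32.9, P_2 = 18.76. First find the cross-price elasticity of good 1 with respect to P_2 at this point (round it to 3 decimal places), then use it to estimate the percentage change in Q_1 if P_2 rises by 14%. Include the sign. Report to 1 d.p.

At P_1 = 32.9, P_2 = 18.76: Q_1 = 140.932.
∂Q_1/∂P_2 = -1.8.
ε = (∂Q_1/∂P_2)(P_2/Q_1) = -1.8000 × 18.76/140.932 ≈ -0.240.
%ΔQ_1 ≈ ε × %ΔP_2 = -0.240 × (14%) = -3.4%.

-3.4%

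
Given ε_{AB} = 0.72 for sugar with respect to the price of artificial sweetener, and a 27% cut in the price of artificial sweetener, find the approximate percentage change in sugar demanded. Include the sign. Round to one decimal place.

-19.4%

%ΔQ ≈ ε × %ΔP of artificial sweetener = 0.72 × (-27%) = -19.4%.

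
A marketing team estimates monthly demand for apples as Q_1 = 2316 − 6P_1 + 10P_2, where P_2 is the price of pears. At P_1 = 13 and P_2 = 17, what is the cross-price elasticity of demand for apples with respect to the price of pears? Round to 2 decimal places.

At P_1 = 13 and P_2 = 17: Q_1 = 2408.
∂Q_1/∂P_2 = 10.
ε = (∂Q_1/∂P_2)(P_2/Q_1) = 10 × (17/2408) ≈ 0.07.
Since ε > 0, apples and pears are substitutes.

0.07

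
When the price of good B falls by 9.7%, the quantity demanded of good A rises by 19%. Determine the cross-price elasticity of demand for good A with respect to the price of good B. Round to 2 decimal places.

-1.96

ε = (%ΔQ of good A) / (%ΔP of good B) = (19%) / (-9.7%) ≈ -1.96.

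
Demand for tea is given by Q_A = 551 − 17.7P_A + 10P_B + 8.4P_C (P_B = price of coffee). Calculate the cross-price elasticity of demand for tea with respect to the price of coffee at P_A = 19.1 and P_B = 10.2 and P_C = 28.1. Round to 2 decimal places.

At P_A = 19.1 and P_B = 10.2 and P_C = 28.1: Q_A = 550.97.
∂Q_A/∂P_B = 10.
ε = (∂Q_A/∂P_B)(P_B/Q_A) = 10 × (10.2/550.97) ≈ 0.19.

0.19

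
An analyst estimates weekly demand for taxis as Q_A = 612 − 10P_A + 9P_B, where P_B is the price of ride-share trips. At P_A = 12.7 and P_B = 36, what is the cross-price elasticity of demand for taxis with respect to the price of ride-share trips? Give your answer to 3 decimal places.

At P_A = 12.7 and P_B = 36: Q_A = 809.
∂Q_A/∂P_B = 9.
ε = (∂Q_A/∂P_B)(P_B/Q_A) = 9 × (36/809) ≈ 0.400.
Since ε > 0, taxis and ride-share trips are substitutes.

0.400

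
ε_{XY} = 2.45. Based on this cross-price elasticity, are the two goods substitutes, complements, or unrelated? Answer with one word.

ε = 2.45 > 0, so a higher price of good Y raises demand for good X: substitutes.

substitutes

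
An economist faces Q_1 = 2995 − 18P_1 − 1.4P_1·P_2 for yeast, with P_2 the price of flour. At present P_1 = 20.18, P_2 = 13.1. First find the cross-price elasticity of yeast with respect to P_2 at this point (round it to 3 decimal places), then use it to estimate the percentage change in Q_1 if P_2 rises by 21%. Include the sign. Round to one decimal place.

-3.4%

At P_1 = 20.18, P_2 = 13.1: Q_1 = 2261.659.
∂Q_1/∂P_2 = -1.4P_1 = -28.2520.
ε = (∂Q_1/∂P_2)(P_2/Q_1) = -28.2520 × 13.1/2261.659 ≈ -0.164.
%ΔQ_1 ≈ ε × %ΔP_2 = -0.164 × (21%) = -3.4%.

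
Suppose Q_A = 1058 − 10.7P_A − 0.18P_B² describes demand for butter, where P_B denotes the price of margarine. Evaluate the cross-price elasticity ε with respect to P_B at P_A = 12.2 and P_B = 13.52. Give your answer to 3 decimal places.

-0.074

At P_A = 12.2 and P_B = 13.52: Q_A = 894.558.
∂Q_A/∂P_B = -0.36P_B = -0.36(13.52) = -4.8672.
ε = (∂Q_A/∂P_B)(P_B/Q_A) = -4.8672 × (13.52/894.558) ≈ -0.074.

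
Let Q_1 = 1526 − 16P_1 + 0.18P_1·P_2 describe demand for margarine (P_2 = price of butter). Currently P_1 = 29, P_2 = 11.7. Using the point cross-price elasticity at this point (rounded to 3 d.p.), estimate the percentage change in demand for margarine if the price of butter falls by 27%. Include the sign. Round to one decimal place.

At P_1 = 29, P_2 = 11.7: Q_1 = 1123.074.
∂Q_1/∂P_2 = 0.18P_1 = 5.2200.
ε = (∂Q_1/∂P_2)(P_2/Q_1) = 5.2200 × 11.7/1123.074 ≈ 0.054.
%ΔQ_1 ≈ ε × %ΔP_2 = 0.054 × (-27%) = -1.5%.

-1.5%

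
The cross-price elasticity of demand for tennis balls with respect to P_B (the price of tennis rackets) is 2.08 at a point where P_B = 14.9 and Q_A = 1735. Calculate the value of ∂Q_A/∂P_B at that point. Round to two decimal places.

ε = (∂Q_A/∂P_B)·(P_B/Q_A) ⇒ ∂Q_A/∂P_B = ε·Q_A/P_B = 2.08 × 1735/14.9 ≈ 242.20.

242.20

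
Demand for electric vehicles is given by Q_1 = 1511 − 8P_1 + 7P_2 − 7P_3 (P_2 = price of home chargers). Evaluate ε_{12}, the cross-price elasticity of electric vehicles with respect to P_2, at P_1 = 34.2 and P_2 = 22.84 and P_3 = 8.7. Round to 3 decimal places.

At P_1 = 34.2 and P_2 = 22.84 and P_3 = 8.7: Q_1 = 1336.38.
∂Q_1/∂P_2 = 7.
ε = (∂Q_1/∂P_2)(P_2/Q_1) = 7 × (22.84/1336.38) ≈ 0.120.

0.120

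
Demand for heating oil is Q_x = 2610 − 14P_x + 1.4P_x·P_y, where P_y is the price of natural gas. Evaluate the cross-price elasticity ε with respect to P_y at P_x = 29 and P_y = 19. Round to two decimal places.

At P_x = 29 and P_y = 19: Q_x = 2975.4.
∂Q_x/∂P_y = 1.4P_x = 1.4(29) = 40.6000.
ε = (∂Q_x/∂P_y)(P_y/Q_x) = 40.6000 × (19/2975.4) ≈ 0.26.

0.26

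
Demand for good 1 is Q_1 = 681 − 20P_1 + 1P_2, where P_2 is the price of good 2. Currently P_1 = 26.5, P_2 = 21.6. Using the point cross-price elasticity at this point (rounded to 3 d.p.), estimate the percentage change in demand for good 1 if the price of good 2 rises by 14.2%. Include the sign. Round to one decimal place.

At P_1 = 26.5, P_2 = 21.6: Q_1 = 172.6.
∂Q_1/∂P_2 = 1.
ε = (∂Q_1/∂P_2)(P_2/Q_1) = 1.0000 × 21.6/172.6 ≈ 0.125.
%ΔQ_1 ≈ ε × %ΔP_2 = 0.125 × (14.2%) = 1.8%.

1.8%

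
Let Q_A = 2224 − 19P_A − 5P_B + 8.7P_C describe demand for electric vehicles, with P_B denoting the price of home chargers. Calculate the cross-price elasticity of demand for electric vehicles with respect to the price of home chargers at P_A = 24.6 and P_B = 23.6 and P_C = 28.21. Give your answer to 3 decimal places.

-0.063

At P_A = 24.6 and P_B = 23.6 and P_C = 28.21: Q_A = 1884.027.
∂Q_A/∂P_B = -5.
ε = (∂Q_A/∂P_B)(P_B/Q_A) = -5 × (23.6/1884.027) ≈ -0.063.
Since ε < 0, electric vehicles and home chargers are complements.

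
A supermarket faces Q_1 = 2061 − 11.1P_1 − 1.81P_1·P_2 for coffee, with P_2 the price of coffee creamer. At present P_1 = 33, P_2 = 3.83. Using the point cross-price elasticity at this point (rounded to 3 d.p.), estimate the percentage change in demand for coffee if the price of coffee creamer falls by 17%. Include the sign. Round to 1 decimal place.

2.7%

At P_1 = 33, P_2 = 3.83: Q_1 = 1465.934.
∂Q_1/∂P_2 = -1.81P_1 = -59.7300.
ε = (∂Q_1/∂P_2)(P_2/Q_1) = -59.7300 × 3.83/1465.934 ≈ -0.156.
%ΔQ_1 ≈ ε × %ΔP_2 = -0.156 × (-17%) = 2.7%.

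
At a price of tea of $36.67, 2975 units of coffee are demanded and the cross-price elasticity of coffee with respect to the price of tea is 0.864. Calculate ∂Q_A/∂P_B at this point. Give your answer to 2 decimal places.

ε = (∂Q_A/∂P_B)·(P_B/Q_A) ⇒ ∂Q_A/∂P_B = ε·Q_A/P_B = 0.864 × 2975/36.67 ≈ 70.10.

70.10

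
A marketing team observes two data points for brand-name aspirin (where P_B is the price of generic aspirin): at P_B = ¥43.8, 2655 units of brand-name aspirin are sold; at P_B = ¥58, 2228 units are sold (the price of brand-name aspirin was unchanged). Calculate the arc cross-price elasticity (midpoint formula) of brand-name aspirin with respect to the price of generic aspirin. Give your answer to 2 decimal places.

-0.63

ΔQ_A = 2228 − 2655 = -427; ΔP_B = 58 − 43.8 = 14.2.
Midpoints: Q̄_A = 2441.5, P̄_B = 50.90.
ε = (ΔQ_A/Q̄_A)/(ΔP_B/P̄_B) = (-427/2441.5)/(14.2/50.90) ≈ -0.63.
ε < 0: brand-name aspirin and generic aspirin are complements.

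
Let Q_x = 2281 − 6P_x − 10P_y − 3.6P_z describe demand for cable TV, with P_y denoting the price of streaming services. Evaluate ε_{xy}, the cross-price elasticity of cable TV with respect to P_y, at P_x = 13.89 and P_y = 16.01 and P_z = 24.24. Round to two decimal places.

At P_x = 13.89 and P_y = 16.01 and P_z = 24.24: Q_x = 1950.296.
∂Q_x/∂P_y = -10.
ε = (∂Q_x/∂P_y)(P_y/Q_x) = -10 × (16.01/1950.296) ≈ -0.08.
Since ε < 0, cable TV and streaming services are complements.

-0.08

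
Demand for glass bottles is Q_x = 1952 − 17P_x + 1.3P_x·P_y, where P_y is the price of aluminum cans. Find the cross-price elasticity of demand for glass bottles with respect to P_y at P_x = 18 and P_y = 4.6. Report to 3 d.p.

0.061

At P_x = 18 and P_y = 4.6: Q_x = 1753.64.
∂Q_x/∂P_y = 1.3P_x = 1.3(18) = 23.4000.
ε = (∂Q_x/∂P_y)(P_y/Q_x) = 23.4000 × (4.6/1753.64) ≈ 0.061.
ε > 0: substitutes.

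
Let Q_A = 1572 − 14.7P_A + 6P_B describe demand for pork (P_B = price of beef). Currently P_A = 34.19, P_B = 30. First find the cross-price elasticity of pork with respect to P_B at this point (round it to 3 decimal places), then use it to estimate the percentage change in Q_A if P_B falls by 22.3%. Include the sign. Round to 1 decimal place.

At P_A = 34.19, P_B = 30: Q_A = 1249.407.
∂Q_A/∂P_B = 6.
ε = (∂Q_A/∂P_B)(P_B/Q_A) = 6.0000 × 30/1249.407 ≈ 0.144.
%ΔQ_A ≈ ε × %ΔP_B = 0.144 × (-22.3%) = -3.2%.

-3.2%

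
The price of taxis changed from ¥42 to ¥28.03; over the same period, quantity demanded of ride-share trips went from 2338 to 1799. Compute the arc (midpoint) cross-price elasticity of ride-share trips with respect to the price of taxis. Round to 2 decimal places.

0.65

ΔQ_A = 1799 − 2338 = -539; ΔP_B = 28.03 − 42 = -13.97.
Midpoints: Q̄_A = 2068.5, P̄_B = 35.02.
ε = (ΔQ_A/Q̄_A)/(ΔP_B/P̄_B) = (-539/2068.5)/(-13.97/35.02) ≈ 0.65.
ε > 0: ride-share trips and taxis are substitutes.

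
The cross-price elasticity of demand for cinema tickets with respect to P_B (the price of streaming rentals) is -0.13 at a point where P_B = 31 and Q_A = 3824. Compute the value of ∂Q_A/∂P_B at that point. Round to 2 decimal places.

-16.04

ε = (∂Q_A/∂P_B)·(P_B/Q_A) ⇒ ∂Q_A/∂P_B = ε·Q_A/P_B = -0.13 × 3824/31 ≈ -16.04.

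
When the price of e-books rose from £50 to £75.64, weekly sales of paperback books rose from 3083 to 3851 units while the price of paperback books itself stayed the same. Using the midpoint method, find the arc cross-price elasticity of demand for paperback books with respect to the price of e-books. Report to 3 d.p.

ΔQ_A = 3851 − 3083 = 768; ΔP_B = 75.64 − 50 = 25.64.
Midpoints: Q̄_A = 3467.0, P̄_B = 62.82.
ε = (ΔQ_A/Q̄_A)/(ΔP_B/P̄_B) = (768/3467.0)/(25.64/62.82) ≈ 0.543.

0.543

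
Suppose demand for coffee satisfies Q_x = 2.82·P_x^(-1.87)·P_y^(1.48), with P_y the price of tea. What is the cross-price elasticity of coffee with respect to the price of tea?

In a log-linear (constant-elasticity) demand function, the coefficient on the exponent of P_y is the cross-price elasticity.
ε = 1.48. Positive, so coffee and tea are substitutes.

1.48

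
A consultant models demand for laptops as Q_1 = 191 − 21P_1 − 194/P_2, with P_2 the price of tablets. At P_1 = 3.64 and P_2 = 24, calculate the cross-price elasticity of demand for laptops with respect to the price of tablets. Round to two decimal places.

At P_1 = 3.64 and P_2 = 24: Q_1 = 106.477.
∂Q_1/∂P_2 = 194/P_2² = 0.3368.
ε = (∂Q_1/∂P_2)(P_2/Q_1) = 0.3368 × (24/106.477) ≈ 0.08.

0.08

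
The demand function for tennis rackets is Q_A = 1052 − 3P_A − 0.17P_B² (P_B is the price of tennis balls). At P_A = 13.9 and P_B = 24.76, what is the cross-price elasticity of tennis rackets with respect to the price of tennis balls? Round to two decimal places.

At P_A = 13.9 and P_B = 24.76: Q_A = 906.080.
∂Q_A/∂P_B = -0.34P_B = -0.34(24.76) = -8.4184.
ε = (∂Q_A/∂P_B)(P_B/Q_A) = -8.4184 × (24.76/906.080) ≈ -0.23.

-0.23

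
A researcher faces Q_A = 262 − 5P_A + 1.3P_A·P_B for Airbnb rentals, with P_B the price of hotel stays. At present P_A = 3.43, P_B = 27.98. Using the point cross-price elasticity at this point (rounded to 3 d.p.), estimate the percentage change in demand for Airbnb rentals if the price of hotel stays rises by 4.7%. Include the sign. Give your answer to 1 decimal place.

1.6%

At P_A = 3.43, P_B = 27.98: Q_A = 369.613.
∂Q_A/∂P_B = 1.3P_A = 4.4590.
ε = (∂Q_A/∂P_B)(P_B/Q_A) = 4.4590 × 27.98/369.613 ≈ 0.338.
%ΔQ_A ≈ ε × %ΔP_B = 0.338 × (4.7%) = 1.6%.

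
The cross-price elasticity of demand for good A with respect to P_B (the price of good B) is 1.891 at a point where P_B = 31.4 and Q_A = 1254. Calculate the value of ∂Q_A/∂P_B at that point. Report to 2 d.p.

75.52

ε = (∂Q_A/∂P_B)·(P_B/Q_A) ⇒ ∂Q_A/∂P_B = ε·Q_A/P_B = 1.891 × 1254/31.4 ≈ 75.52.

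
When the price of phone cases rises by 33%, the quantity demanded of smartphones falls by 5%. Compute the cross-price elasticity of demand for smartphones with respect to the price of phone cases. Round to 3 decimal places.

ε = (%ΔQ of smartphones) / (%ΔP of phone cases) = (-5%) / (33%) ≈ -0.152.

-0.152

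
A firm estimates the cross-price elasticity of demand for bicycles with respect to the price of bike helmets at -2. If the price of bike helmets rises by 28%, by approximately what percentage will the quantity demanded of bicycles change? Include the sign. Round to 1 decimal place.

-56.0%

%ΔQ ≈ ε × %ΔP of bike helmets = -2 × (28%) = -56.0%.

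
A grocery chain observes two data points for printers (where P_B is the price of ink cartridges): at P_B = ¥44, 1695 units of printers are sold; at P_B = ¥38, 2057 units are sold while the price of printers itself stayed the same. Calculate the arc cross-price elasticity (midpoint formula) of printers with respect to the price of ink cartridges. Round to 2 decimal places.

ΔQ_A = 2057 − 1695 = 362; ΔP_B = 38 − 44 = -6.
Midpoints: Q̄_A = 1876.0, P̄_B = 41.00.
ε = (ΔQ_A/Q̄_A)/(ΔP_B/P̄_B) = (362/1876.0)/(-6/41.00) ≈ -1.32.

-1.32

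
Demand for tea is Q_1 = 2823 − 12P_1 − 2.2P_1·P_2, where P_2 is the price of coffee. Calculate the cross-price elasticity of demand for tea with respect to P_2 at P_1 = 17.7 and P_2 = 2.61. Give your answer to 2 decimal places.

-0.04

At P_1 = 17.7 and P_2 = 2.61: Q_1 = 2508.967.
∂Q_1/∂P_2 = -2.2P_1 = -2.2(17.7) = -38.9400.
ε = (∂Q_1/∂P_2)(P_2/Q_1) = -38.9400 × (2.61/2508.967) ≈ -0.04.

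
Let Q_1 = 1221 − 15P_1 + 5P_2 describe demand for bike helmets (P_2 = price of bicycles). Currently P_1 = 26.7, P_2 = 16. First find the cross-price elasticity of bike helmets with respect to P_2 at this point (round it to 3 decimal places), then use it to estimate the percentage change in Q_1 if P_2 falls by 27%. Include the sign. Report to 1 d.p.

-2.4%

At P_1 = 26.7, P_2 = 16: Q_1 = 900.5.
∂Q_1/∂P_2 = 5.
ε = (∂Q_1/∂P_2)(P_2/Q_1) = 5.0000 × 16/900.5 ≈ 0.089.
%ΔQ_1 ≈ ε × %ΔP_2 = 0.089 × (-27%) = -2.4%.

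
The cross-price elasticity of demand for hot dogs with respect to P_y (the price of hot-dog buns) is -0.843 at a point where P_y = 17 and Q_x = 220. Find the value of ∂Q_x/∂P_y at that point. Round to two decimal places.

ε = (∂Q_x/∂P_y)·(P_y/Q_x) ⇒ ∂Q_x/∂P_y = ε·Q_x/P_y = -0.843 × 220/17 ≈ -10.91.

-10.91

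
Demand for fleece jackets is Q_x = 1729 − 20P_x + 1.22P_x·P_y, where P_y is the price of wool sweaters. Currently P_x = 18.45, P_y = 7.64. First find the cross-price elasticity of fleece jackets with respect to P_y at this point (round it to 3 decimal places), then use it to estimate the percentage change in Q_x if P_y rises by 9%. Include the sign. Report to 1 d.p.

At P_x = 18.45, P_y = 7.64: Q_x = 1531.969.
∂Q_x/∂P_y = 1.22P_x = 22.5090.
ε = (∂Q_x/∂P_y)(P_y/Q_x) = 22.5090 × 7.64/1531.969 ≈ 0.112.
%ΔQ_x ≈ ε × %ΔP_y = 0.112 × (9%) = 1.0%.

1.0%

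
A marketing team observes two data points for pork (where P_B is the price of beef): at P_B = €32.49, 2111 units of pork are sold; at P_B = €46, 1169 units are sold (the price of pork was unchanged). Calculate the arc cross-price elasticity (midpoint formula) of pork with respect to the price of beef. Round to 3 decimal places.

ΔQ_A = 1169 − 2111 = -942; ΔP_B = 46 − 32.49 = 13.51.
Midpoints: Q̄_A = 1640.0, P̄_B = 39.25.
ε = (ΔQ_A/Q̄_A)/(ΔP_B/P̄_B) = (-942/1640.0)/(13.51/39.25) ≈ -1.669.
ε < 0: pork and beef are complements.

-1.669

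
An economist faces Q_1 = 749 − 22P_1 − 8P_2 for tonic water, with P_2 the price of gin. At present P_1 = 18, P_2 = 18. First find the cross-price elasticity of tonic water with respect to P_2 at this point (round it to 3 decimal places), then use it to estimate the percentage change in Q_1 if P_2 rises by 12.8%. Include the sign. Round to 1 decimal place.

At P_1 = 18, P_2 = 18: Q_1 = 209.
∂Q_1/∂P_2 = -8.
ε = (∂Q_1/∂P_2)(P_2/Q_1) = -8.0000 × 18/209 ≈ -0.689.
%ΔQ_1 ≈ ε × %ΔP_2 = -0.689 × (12.8%) = -8.8%.

-8.8%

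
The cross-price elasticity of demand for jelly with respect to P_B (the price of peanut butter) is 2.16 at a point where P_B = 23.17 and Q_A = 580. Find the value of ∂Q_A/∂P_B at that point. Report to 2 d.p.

ε = (∂Q_A/∂P_B)·(P_B/Q_A) ⇒ ∂Q_A/∂P_B = ε·Q_A/P_B = 2.16 × 580/23.17 ≈ 54.07.

54.07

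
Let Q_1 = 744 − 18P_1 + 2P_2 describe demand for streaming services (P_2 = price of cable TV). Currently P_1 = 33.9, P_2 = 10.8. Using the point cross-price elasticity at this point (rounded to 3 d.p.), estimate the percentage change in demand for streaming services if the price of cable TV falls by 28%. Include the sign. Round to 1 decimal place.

At P_1 = 33.9, P_2 = 10.8: Q_1 = 155.4.
∂Q_1/∂P_2 = 2.
ε = (∂Q_1/∂P_2)(P_2/Q_1) = 2.0000 × 10.8/155.4 ≈ 0.139.
%ΔQ_1 ≈ ε × %ΔP_2 = 0.139 × (-28%) = -3.9%.

-3.9%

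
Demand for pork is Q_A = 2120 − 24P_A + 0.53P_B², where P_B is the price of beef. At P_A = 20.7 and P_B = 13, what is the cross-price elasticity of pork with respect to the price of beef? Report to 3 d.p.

At P_A = 20.7 and P_B = 13: Q_A = 1712.77.
∂Q_A/∂P_B = 1.06P_B = 1.06(13) = 13.7800.
ε = (∂Q_A/∂P_B)(P_B/Q_A) = 13.7800 × (13/1712.77) ≈ 0.105.

0.105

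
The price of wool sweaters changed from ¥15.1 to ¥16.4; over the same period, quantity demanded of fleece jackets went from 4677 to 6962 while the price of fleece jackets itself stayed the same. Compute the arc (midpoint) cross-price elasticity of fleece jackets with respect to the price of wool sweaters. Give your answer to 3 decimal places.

4.757

ΔQ_A = 6962 − 4677 = 2285; ΔP_B = 16.4 − 15.1 = 1.3.
Midpoints: Q̄_A = 5819.5, P̄_B = 15.75.
ε = (ΔQ_A/Q̄_A)/(ΔP_B/P̄_B) = (2285/5819.5)/(1.3/15.75) ≈ 4.757.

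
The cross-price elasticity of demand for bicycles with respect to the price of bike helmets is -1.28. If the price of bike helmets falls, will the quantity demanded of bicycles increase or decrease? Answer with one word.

ε < 0 and the price of bike helmets falls, so the quantity of bicycles moves in the opposite direction: it increases.

increase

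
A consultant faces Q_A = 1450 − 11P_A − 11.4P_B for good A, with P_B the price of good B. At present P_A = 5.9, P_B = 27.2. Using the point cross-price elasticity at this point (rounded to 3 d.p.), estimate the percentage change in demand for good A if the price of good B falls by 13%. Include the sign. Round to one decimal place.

At P_A = 5.9, P_B = 27.2: Q_A = 1075.02.
∂Q_A/∂P_B = -11.4.
ε = (∂Q_A/∂P_B)(P_B/Q_A) = -11.4000 × 27.2/1075.02 ≈ -0.288.
%ΔQ_A ≈ ε × %ΔP_B = -0.288 × (-13%) = 3.7%.

3.7%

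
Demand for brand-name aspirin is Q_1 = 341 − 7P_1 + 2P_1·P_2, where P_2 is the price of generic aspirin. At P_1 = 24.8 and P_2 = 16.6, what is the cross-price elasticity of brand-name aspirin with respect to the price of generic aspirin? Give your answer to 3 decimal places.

At P_1 = 24.8 and P_2 = 16.6: Q_1 = 990.76.
∂Q_1/∂P_2 = 2P_1 = 2(24.8) = 49.6000.
ε = (∂Q_1/∂P_2)(P_2/Q_1) = 49.6000 × (16.6/990.76) ≈ 0.831.

0.831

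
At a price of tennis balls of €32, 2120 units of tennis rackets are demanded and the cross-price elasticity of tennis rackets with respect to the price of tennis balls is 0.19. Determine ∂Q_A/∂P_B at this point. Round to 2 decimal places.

ε = (∂Q_A/∂P_B)·(P_B/Q_A) ⇒ ∂Q_A/∂P_B = ε·Q_A/P_B = 0.19 × 2120/32 ≈ 12.59.

12.59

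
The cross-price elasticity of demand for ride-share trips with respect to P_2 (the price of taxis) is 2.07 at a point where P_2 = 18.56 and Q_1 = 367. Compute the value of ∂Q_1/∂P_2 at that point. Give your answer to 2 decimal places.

ε = (∂Q_1/∂P_2)·(P_2/Q_1) ⇒ ∂Q_1/∂P_2 = ε·Q_1/P_2 = 2.07 × 367/18.56 ≈ 40.93.

40.93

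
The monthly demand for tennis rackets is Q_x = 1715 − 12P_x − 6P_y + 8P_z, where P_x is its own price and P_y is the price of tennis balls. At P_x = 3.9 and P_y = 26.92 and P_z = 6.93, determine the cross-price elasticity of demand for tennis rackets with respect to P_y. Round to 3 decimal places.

At P_x = 3.9 and P_y = 26.92 and P_z = 6.93: Q_x = 1562.12.
∂Q_x/∂P_y = -6.
ε = (∂Q_x/∂P_y)(P_y/Q_x) = -6 × (26.92/1562.12) ≈ -0.103.
Since ε < 0, tennis rackets and tennis balls are complements.

-0.103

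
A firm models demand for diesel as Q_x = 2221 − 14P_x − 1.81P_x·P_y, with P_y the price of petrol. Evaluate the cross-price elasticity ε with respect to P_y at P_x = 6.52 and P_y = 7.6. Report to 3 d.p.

-0.044

At P_x = 6.52 and P_y = 7.6: Q_x = 2040.031.
∂Q_x/∂P_y = -1.81P_x = -1.81(6.52) = -11.8012.
ε = (∂Q_x/∂P_y)(P_y/Q_x) = -11.8012 × (7.6/2040.031) ≈ -0.044.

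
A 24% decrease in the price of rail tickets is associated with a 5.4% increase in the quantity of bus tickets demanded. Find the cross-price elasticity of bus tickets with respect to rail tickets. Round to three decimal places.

-0.225

ε = (%ΔQ of bus tickets) / (%ΔP of rail tickets) = (5.4%) / (-24%) ≈ -0.225.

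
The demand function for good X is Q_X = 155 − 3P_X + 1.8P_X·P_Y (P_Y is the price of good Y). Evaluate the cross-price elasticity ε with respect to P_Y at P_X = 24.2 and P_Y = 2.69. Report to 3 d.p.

0.587

At P_X = 24.2 and P_Y = 2.69: Q_X = 199.576.
∂Q_X/∂P_Y = 1.8P_X = 1.8(24.2) = 43.5600.
ε = (∂Q_X/∂P_Y)(P_Y/Q_X) = 43.5600 × (2.69/199.576) ≈ 0.587.
ε > 0: substitutes.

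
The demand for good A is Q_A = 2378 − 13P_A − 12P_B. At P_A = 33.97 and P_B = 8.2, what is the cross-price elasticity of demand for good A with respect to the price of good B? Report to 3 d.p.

At P_A = 33.97 and P_B = 8.2: Q_A = 1837.99.
∂Q_A/∂P_B = -12.
ε = (∂Q_A/∂P_B)(P_B/Q_A) = -12 × (8.2/1837.99) ≈ -0.054.
Since ε < 0, good A and good B are complements.

-0.054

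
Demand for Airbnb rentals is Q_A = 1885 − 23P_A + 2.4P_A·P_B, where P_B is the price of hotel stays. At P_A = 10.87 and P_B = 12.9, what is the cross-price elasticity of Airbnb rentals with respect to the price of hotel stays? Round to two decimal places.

At P_A = 10.87 and P_B = 12.9: Q_A = 1971.525.
∂Q_A/∂P_B = 2.4P_A = 2.4(10.87) = 26.0880.
ε = (∂Q_A/∂P_B)(P_B/Q_A) = 26.0880 × (12.9/1971.525) ≈ 0.17.

0.17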